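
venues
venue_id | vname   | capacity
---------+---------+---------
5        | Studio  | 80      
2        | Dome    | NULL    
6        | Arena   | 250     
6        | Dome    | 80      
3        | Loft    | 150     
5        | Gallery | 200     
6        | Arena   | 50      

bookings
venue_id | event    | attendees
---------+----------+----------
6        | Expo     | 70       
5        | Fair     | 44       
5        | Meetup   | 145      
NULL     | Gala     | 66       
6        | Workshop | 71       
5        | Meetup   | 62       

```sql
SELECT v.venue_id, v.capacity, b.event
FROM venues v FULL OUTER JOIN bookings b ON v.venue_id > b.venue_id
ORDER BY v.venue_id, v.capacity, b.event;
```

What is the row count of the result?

FULL OUTER JOIN keeps every row from both sides; unmatched rows get NULL for the other side's columns.
Matching on v.venue_id > b.venue_id. A NULL in a compared column never satisfies the condition.
Matched pairs: 9; unmatched v rows kept: 4; unmatched b rows kept: 3.
Total: 9 matched + 7 padded = 16 rows.

16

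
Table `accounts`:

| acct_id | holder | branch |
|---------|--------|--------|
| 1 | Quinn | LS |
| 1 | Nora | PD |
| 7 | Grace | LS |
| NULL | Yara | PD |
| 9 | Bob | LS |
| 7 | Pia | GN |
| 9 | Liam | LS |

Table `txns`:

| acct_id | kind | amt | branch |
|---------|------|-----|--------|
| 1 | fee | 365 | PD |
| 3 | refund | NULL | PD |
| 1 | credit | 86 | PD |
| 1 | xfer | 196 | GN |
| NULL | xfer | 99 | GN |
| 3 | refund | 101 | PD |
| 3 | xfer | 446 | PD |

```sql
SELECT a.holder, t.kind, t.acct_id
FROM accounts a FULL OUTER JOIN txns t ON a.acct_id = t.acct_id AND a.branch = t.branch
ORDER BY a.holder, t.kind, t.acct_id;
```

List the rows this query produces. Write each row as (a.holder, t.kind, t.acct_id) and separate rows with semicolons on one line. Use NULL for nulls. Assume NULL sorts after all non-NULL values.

(Bob, NULL, NULL); (Grace, NULL, NULL); (Liam, NULL, NULL); (Nora, credit, 1); (Nora, fee, 1); (Pia, NULL, NULL); (Quinn, NULL, NULL); (Yara, NULL, NULL); (NULL, refund, 3); (NULL, refund, 3); (NULL, xfer, 1); (NULL, xfer, 3); (NULL, xfer, NULL)

FULL OUTER JOIN keeps every row from both sides; unmatched rows get NULL for the other side's columns.
Matching on a.acct_id = t.acct_id AND a.branch = t.branch. A NULL in a compared column never satisfies the condition.
Matched pairs: 2; unmatched a rows kept: 6; unmatched t rows kept: 5.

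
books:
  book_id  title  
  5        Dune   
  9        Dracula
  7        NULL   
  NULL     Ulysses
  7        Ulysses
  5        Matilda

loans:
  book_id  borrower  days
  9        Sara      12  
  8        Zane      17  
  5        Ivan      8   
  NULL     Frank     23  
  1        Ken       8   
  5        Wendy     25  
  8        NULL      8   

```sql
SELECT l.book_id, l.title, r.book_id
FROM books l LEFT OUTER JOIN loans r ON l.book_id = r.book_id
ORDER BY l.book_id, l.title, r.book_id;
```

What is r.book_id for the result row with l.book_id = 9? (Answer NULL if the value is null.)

LEFT JOIN keeps every row from `books`; unmatched rows get NULL for `loans`'s columns.
Matching on l.book_id = r.book_id. A NULL in a compared column never satisfies the condition.
- book_id=5: 2 matching r row(s), so 2 row(s) emitted.
- book_id=9: 1 matching r row(s), so 1 row(s) emitted.
- book_id=7: no r row matches, row kept with r columns NULL.
- book_id=NULL: no r row matches, row kept with r columns NULL.
- book_id=7: no r row matches, row kept with r columns NULL.
- book_id=5: 2 matching r row(s), so 2 row(s) emitted.

9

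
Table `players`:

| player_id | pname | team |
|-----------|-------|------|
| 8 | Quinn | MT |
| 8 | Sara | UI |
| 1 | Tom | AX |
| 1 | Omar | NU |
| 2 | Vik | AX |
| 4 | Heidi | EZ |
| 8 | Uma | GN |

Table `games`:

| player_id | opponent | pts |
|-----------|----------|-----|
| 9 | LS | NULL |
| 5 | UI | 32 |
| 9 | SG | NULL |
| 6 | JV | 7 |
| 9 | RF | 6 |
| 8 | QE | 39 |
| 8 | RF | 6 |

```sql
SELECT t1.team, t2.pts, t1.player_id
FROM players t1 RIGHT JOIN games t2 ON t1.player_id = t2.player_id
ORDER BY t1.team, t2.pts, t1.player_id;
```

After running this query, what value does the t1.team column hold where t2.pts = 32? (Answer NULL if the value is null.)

NULL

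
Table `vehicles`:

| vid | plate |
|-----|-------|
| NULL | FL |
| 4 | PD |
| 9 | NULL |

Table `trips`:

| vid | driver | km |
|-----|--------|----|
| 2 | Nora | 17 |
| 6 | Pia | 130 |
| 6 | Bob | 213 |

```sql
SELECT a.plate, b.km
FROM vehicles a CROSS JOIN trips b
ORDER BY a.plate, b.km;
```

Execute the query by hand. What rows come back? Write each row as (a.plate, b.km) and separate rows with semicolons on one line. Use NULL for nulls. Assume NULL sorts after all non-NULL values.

(FL, 17); (FL, 130); (FL, 213); (PD, 17); (PD, 130); (PD, 213); (NULL, 17); (NULL, 130); (NULL, 213)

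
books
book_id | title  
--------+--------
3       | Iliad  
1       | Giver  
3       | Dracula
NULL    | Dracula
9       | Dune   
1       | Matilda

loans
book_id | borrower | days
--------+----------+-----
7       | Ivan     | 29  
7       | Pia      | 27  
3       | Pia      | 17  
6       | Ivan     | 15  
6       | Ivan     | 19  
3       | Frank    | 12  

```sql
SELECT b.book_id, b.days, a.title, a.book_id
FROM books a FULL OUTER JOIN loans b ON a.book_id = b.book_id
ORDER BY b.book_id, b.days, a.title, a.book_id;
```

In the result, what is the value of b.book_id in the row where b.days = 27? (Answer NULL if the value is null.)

FULL OUTER JOIN keeps every row from both sides; unmatched rows get NULL for the other side's columns.
Matching on a.book_id = b.book_id. A NULL in a compared column never satisfies the condition.
Matched pairs: 4; unmatched a rows kept: 4; unmatched b rows kept: 4.

7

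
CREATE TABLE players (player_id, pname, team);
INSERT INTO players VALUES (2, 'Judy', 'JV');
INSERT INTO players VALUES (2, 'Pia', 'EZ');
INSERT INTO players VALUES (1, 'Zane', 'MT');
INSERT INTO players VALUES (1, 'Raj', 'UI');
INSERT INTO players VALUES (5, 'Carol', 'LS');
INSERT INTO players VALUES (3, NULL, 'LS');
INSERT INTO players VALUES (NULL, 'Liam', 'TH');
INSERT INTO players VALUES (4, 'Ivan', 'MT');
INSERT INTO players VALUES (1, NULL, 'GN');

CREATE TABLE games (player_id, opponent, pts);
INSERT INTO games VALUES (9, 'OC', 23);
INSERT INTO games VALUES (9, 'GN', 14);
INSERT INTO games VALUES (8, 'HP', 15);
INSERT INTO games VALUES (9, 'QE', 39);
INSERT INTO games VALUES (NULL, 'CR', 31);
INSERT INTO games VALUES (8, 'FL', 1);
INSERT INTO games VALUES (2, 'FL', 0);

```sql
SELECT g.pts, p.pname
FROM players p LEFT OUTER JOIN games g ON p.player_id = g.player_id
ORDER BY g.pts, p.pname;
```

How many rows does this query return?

9

LEFT JOIN keeps every row from `players`; unmatched rows get NULL for `games`'s columns.
Matching on p.player_id = g.player_id. A NULL in a compared column never satisfies the condition.
Matched pairs: 2; unmatched p rows kept: 7.
Total: 2 matched + 7 padded = 9 rows.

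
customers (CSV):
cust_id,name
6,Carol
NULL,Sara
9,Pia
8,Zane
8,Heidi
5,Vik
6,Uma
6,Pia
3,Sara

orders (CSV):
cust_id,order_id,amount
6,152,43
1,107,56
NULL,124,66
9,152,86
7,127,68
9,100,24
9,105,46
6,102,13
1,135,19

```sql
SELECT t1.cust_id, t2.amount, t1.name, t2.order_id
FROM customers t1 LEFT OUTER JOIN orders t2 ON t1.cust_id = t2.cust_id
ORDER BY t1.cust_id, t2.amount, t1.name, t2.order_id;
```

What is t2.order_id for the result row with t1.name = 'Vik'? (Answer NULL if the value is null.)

NULL

LEFT JOIN keeps every row from `customers`; unmatched rows get NULL for `orders`'s columns.
Matching on t1.cust_id = t2.cust_id. A NULL in a compared column never satisfies the condition.
- cust_id=6: 2 matching t2 row(s), so 2 row(s) emitted.
- cust_id=NULL: no t2 row matches, row kept with t2 columns NULL.
- cust_id=9: 3 matching t2 row(s), so 3 row(s) emitted.
- cust_id=8: no t2 row matches, row kept with t2 columns NULL.
- cust_id=8: no t2 row matches, row kept with t2 columns NULL.
- cust_id=5: no t2 row matches, row kept with t2 columns NULL.
- cust_id=6: 2 matching t2 row(s), so 2 row(s) emitted.
- cust_id=6: 2 matching t2 row(s), so 2 row(s) emitted.
- cust_id=3: no t2 row matches, row kept with t2 columns NULL.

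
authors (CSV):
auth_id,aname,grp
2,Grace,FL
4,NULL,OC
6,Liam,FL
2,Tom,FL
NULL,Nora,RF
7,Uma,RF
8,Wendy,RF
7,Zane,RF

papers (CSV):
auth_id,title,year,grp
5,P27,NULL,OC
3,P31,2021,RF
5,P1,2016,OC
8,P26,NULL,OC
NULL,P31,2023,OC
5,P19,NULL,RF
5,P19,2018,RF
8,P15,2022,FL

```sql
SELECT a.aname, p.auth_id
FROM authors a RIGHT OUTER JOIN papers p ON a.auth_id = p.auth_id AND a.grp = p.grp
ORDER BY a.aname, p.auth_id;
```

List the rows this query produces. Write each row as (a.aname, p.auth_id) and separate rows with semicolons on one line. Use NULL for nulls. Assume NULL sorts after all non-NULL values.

(NULL, 3); (NULL, 5); (NULL, 5); (NULL, 5); (NULL, 5); (NULL, 8); (NULL, 8); (NULL, NULL)

RIGHT JOIN keeps every row from `papers`; unmatched rows get NULL for `authors`'s columns.
Matching on a.auth_id = p.auth_id AND a.grp = p.grp. A NULL in a compared column never satisfies the condition.
- a (auth_id=2, grp=FL) has no partner in p.
- a (auth_id=4, grp=OC) has no partner in p.
- a (auth_id=6, grp=FL) has no partner in p.
- a (auth_id=2, grp=FL) has no partner in p.
- a (auth_id=NULL, grp=RF) has no partner in p.
- a (auth_id=7, grp=RF) has no partner in p.
- a (auth_id=8, grp=RF) has no partner in p.
- a (auth_id=7, grp=RF) has no partner in p.
- 8 row(s) from p found no a partner → padded with NULL.
After projecting and ordering:
a.aname | p.auth_id
NULL | 3
NULL | 5
NULL | 5
NULL | 5
NULL | 5
NULL | 8
NULL | 8
NULL | NULL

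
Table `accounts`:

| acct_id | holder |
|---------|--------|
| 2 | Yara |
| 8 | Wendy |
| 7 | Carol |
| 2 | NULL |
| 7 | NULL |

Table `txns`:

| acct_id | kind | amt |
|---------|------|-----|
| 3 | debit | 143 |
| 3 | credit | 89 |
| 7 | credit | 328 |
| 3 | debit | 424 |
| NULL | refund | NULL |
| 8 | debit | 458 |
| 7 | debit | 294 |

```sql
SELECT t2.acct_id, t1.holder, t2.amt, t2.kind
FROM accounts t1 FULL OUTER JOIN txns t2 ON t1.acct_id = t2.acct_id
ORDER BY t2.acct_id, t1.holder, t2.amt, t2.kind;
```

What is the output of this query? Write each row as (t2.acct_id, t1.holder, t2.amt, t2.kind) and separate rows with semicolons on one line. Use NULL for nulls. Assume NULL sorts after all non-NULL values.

(3, NULL, 89, credit); (3, NULL, 143, debit); (3, NULL, 424, debit); (7, Carol, 294, debit); (7, Carol, 328, credit); (7, NULL, 294, debit); (7, NULL, 328, credit); (8, Wendy, 458, debit); (NULL, Yara, NULL, NULL); (NULL, NULL, NULL, refund); (NULL, NULL, NULL, NULL)

FULL OUTER JOIN keeps every row from both sides; unmatched rows get NULL for the other side's columns.
Matching on t1.acct_id = t2.acct_id. A NULL in a compared column never satisfies the condition.
- t1 (acct_id=2) has no partner → padded with NULL.
- t1 (acct_id=8) pairs with 1 row(s) of t2.
- t1 (acct_id=7) pairs with 2 row(s) of t2.
- t1 (acct_id=2) has no partner → padded with NULL.
- t1 (acct_id=7) pairs with 2 row(s) of t2.
- plus 4 unmatched t2 row(s), each kept with NULL t1 columns.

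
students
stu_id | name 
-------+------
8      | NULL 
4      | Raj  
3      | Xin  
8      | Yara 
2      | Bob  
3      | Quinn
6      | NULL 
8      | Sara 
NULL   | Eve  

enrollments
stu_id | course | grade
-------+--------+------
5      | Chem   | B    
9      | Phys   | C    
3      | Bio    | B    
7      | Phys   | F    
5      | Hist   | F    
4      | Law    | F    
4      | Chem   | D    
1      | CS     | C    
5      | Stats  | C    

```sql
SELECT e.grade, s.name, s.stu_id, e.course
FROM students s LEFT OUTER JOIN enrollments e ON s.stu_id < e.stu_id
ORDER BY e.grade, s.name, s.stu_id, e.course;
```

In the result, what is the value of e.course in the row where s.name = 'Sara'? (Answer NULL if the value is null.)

LEFT JOIN keeps every row from `students`; unmatched rows get NULL for `enrollments`'s columns.
Matching on s.stu_id < e.stu_id. A NULL in a compared column never satisfies the condition.
- s row (stu_id=8): matches 1 e row(s) → 1 output row(s).
- s row (stu_id=4): matches 5 e row(s) → 5 output row(s).
- s row (stu_id=3): matches 7 e row(s) → 7 output row(s).
- s row (stu_id=8): matches 1 e row(s) → 1 output row(s).
- s row (stu_id=2): matches 8 e row(s) → 8 output row(s).
- s row (stu_id=3): matches 7 e row(s) → 7 output row(s).
- s row (stu_id=6): matches 2 e row(s) → 2 output row(s).
- s row (stu_id=8): matches 1 e row(s) → 1 output row(s).
- s row (stu_id=NULL): no match → kept, e columns NULL.

Phys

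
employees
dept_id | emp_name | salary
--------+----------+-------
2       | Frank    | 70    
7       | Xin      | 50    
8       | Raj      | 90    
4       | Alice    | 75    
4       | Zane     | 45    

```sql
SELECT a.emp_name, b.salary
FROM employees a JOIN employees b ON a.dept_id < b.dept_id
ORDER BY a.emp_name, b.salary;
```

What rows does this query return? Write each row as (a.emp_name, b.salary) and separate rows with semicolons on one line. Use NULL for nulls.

(Alice, 50); (Alice, 90); (Frank, 45); (Frank, 50); (Frank, 75); (Frank, 90); (Xin, 90); (Zane, 50); (Zane, 90)

INNER JOIN keeps only pairs where the ON condition holds.
Matching on a.dept_id < b.dept_id.
- a[0] dept_id=2 → 4 match(es) in b → 4 row(s).
- a[1] dept_id=7 → 1 match(es) in b → 1 row(s).
- a[2] dept_id=8 → no match; dropped.
- a[3] dept_id=4 → 2 match(es) in b → 2 row(s).
- a[4] dept_id=4 → 2 match(es) in b → 2 row(s).
After projecting and ordering:
a.emp_name | b.salary
Alice | 50
Alice | 90
Frank | 45
Frank | 50
Frank | 75
Frank | 90
Xin | 90
Zane | 50
Zane | 90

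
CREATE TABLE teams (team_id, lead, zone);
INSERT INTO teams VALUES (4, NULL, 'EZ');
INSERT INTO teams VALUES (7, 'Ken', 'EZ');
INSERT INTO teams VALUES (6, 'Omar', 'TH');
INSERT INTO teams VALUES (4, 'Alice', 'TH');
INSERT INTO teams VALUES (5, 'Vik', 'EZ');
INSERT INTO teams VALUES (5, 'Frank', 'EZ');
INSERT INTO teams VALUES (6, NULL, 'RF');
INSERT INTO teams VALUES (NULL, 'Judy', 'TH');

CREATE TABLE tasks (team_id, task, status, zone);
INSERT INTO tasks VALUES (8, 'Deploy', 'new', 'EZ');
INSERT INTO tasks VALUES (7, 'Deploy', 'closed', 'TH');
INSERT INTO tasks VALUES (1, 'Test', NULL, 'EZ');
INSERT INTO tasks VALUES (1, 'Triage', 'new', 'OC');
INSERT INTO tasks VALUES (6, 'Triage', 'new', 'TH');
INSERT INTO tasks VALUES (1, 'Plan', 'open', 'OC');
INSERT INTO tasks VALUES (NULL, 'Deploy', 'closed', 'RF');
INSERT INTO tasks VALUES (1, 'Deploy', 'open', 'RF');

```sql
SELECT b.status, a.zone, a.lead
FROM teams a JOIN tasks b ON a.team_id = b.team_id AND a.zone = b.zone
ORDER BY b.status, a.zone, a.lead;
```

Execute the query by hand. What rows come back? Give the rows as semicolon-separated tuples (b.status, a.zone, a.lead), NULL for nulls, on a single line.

INNER JOIN keeps only pairs where the ON condition holds.
Matching on a.team_id = b.team_id AND a.zone = b.zone. A NULL in a compared column never satisfies the condition.
- a (team_id=4, zone=EZ) has no partner → excluded.
- a (team_id=7, zone=EZ) has no partner → excluded.
- a (team_id=6, zone=TH) pairs with 1 row(s) of b.
- a (team_id=4, zone=TH) has no partner → excluded.
- a (team_id=5, zone=EZ) has no partner → excluded.
- a (team_id=5, zone=EZ) has no partner → excluded.
- a (team_id=6, zone=RF) has no partner → excluded.
- a (team_id=NULL, zone=TH) has no partner → excluded.
After projecting and ordering:
b.status | a.zone | a.lead
new | TH | Omar

(new, TH, Omar)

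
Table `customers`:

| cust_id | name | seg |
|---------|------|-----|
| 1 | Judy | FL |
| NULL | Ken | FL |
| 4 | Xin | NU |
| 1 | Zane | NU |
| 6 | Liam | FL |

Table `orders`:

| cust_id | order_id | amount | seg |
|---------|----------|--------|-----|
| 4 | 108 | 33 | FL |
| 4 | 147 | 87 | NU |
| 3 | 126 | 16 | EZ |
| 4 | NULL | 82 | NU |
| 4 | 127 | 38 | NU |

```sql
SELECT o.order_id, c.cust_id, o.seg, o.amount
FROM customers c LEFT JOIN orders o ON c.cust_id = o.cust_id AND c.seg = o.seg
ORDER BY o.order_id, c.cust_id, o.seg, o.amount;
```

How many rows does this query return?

7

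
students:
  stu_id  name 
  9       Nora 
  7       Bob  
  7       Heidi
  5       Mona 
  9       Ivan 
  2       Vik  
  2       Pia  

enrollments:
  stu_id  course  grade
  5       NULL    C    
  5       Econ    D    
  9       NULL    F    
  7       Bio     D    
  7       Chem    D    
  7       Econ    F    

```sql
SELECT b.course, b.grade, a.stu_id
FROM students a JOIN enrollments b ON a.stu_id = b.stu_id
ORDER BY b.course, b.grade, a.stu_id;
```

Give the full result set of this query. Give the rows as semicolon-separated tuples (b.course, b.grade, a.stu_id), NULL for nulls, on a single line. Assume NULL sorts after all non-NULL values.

INNER JOIN keeps only pairs where the ON condition holds.
Matching on a.stu_id = b.stu_id.
Matched pairs: 10.

(Bio, D, 7); (Bio, D, 7); (Chem, D, 7); (Chem, D, 7); (Econ, D, 5); (Econ, F, 7); (Econ, F, 7); (NULL, C, 5); (NULL, F, 9); (NULL, F, 9)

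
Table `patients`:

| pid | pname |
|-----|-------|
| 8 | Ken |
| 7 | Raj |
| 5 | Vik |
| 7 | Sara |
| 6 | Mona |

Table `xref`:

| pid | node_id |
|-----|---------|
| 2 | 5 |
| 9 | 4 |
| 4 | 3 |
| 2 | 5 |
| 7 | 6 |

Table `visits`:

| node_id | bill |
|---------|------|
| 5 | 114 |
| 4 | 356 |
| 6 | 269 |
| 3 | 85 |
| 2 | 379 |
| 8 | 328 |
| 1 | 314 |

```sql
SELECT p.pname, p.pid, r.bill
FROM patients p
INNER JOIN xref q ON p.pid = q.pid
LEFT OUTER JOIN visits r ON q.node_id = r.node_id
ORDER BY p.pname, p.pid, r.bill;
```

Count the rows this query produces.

Step 1 — p INNER JOIN q on pid → 2 row(s).
Then LEFT JOIN `visits r` on node_id: each of those 2 rows is kept; rows whose q.node_id has no match in r get NULL for r's columns.
Result: 2 row(s).

2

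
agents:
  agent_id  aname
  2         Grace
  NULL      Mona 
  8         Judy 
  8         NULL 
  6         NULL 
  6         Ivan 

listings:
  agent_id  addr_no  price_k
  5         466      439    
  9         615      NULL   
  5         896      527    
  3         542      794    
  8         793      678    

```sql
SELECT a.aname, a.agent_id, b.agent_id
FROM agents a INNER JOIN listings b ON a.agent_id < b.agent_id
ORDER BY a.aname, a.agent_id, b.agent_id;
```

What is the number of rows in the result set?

INNER JOIN keeps only pairs where the ON condition holds.
Matching on a.agent_id < b.agent_id. A NULL in a compared column never satisfies the condition.
- a[0] agent_id=2 → 5 match(es) in b → 5 row(s).
- a[1] agent_id=NULL → no match; dropped.
- a[2] agent_id=8 → 1 match(es) in b → 1 row(s).
- a[3] agent_id=8 → 1 match(es) in b → 1 row(s).
- a[4] agent_id=6 → 2 match(es) in b → 2 row(s).
- a[5] agent_id=6 → 2 match(es) in b → 2 row(s).
Total: 11 rows.

11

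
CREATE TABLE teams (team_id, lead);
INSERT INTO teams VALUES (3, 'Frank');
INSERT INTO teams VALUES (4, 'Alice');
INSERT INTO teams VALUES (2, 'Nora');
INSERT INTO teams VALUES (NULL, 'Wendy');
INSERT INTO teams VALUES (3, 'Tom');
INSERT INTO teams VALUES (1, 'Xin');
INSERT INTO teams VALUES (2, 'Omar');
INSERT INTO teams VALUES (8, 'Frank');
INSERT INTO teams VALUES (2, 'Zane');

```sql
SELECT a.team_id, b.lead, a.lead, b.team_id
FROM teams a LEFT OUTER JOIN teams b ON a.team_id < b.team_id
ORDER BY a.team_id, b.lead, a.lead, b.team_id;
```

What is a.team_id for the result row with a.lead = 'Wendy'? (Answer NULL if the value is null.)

NULL

LEFT JOIN keeps every row from `teams a`; unmatched rows get NULL for `teams b`'s columns.
Matching on a.team_id < b.team_id. A NULL in a compared column never satisfies the condition.
Matched pairs: 24; unmatched a rows kept: 2.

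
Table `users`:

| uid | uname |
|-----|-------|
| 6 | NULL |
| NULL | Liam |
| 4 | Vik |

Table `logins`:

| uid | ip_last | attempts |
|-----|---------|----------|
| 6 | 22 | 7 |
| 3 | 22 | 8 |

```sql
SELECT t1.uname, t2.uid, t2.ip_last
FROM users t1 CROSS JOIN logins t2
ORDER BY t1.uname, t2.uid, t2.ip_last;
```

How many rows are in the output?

6

CROSS JOIN pairs every row of `users` with every row of `logins`: 3 × 2 = 6 rows.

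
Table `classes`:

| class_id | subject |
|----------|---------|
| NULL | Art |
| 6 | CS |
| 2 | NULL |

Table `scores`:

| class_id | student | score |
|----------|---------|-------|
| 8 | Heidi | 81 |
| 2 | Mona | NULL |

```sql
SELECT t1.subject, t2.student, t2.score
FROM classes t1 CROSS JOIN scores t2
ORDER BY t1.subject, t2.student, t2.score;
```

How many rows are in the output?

CROSS JOIN pairs every row of `classes` with every row of `scores`: 3 × 2 = 6 rows.

6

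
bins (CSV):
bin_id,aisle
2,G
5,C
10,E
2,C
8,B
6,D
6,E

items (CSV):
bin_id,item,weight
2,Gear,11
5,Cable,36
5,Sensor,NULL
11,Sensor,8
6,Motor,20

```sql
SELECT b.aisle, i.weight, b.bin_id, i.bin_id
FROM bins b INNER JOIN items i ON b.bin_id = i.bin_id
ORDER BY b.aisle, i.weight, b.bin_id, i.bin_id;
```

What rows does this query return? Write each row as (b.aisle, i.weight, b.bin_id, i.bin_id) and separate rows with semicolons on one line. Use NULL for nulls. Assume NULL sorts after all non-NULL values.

(C, 11, 2, 2); (C, 36, 5, 5); (C, NULL, 5, 5); (D, 20, 6, 6); (E, 20, 6, 6); (G, 11, 2, 2)

INNER JOIN keeps only pairs where the ON condition holds.
Matching on b.bin_id = i.bin_id.
- b (bin_id=2) pairs with 1 row(s) of i.
- b (bin_id=5) pairs with 2 row(s) of i.
- b (bin_id=10) has no partner → excluded.
- b (bin_id=2) pairs with 1 row(s) of i.
- b (bin_id=8) has no partner → excluded.
- b (bin_id=6) pairs with 1 row(s) of i.
- b (bin_id=6) pairs with 1 row(s) of i.
After projecting and ordering:
b.aisle | i.weight | b.bin_id | i.bin_id
C | 11 | 2 | 2
C | 36 | 5 | 5
C | NULL | 5 | 5
D | 20 | 6 | 6
E | 20 | 6 | 6
G | 11 | 2 | 2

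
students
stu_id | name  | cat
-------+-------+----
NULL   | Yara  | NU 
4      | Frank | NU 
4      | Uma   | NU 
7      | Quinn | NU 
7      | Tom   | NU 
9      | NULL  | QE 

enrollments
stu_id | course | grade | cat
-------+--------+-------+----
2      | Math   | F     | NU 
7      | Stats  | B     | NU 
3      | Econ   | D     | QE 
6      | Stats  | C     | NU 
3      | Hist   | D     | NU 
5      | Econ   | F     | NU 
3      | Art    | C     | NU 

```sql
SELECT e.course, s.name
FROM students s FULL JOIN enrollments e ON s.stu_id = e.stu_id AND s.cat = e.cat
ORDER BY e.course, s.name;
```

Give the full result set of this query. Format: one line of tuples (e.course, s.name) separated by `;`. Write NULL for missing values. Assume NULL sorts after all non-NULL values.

(Art, NULL); (Econ, NULL); (Econ, NULL); (Hist, NULL); (Math, NULL); (Stats, Quinn); (Stats, Tom); (Stats, NULL); (NULL, Frank); (NULL, Uma); (NULL, Yara); (NULL, NULL)

FULL OUTER JOIN keeps every row from both sides; unmatched rows get NULL for the other side's columns.
Matching on s.stu_id = e.stu_id AND s.cat = e.cat. A NULL in a compared column never satisfies the condition.
- s[0] stu_id=NULL, cat=NU → no match; kept with NULLs on the e side.
- s[1] stu_id=4, cat=NU → no match; kept with NULLs on the e side.
- s[2] stu_id=4, cat=NU → no match; kept with NULLs on the e side.
- s[3] stu_id=7, cat=NU → 1 match(es) in e → 1 row(s).
- s[4] stu_id=7, cat=NU → 1 match(es) in e → 1 row(s).
- s[5] stu_id=9, cat=QE → no match; kept with NULLs on the e side.
- 6 e row(s) had no s match → kept, s columns NULL.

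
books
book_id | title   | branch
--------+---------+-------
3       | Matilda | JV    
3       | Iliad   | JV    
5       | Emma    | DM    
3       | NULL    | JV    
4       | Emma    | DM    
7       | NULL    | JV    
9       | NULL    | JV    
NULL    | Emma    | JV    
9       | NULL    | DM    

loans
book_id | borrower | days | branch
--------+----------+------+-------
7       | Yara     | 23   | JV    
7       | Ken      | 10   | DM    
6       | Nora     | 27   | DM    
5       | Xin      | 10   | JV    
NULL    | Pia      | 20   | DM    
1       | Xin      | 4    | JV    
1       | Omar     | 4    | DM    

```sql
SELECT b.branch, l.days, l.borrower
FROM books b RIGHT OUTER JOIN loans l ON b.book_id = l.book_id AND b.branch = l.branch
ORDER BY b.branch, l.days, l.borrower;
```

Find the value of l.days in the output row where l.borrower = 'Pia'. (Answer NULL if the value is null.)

20

RIGHT JOIN keeps every row from `loans`; unmatched rows get NULL for `books`'s columns.
Matching on b.book_id = l.book_id AND b.branch = l.branch. A NULL in a compared column never satisfies the condition.
- b[0] book_id=3, branch=JV → no match.
- b[1] book_id=3, branch=JV → no match.
- b[2] book_id=5, branch=DM → no match.
- b[3] book_id=3, branch=JV → no match.
- b[4] book_id=4, branch=DM → no match.
- b[5] book_id=7, branch=JV → 1 match(es) in l → 1 row(s).
- b[6] book_id=9, branch=JV → no match.
- b[7] book_id=NULL, branch=JV → no match.
- b[8] book_id=9, branch=DM → no match.
- 6 l row(s) had no b match → kept, b columns NULL.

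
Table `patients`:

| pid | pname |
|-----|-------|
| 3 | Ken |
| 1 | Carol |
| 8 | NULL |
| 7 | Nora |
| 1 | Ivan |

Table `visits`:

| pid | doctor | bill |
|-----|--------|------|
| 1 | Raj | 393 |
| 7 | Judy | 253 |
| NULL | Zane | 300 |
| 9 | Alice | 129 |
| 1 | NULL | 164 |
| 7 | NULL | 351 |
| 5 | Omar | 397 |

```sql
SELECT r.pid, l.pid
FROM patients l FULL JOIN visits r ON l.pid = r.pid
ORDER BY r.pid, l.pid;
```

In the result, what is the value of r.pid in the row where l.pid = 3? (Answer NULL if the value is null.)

FULL OUTER JOIN keeps every row from both sides; unmatched rows get NULL for the other side's columns.
Matching on l.pid = r.pid. A NULL in a compared column never satisfies the condition.
Matched pairs: 6; unmatched l rows kept: 2; unmatched r rows kept: 3.

NULL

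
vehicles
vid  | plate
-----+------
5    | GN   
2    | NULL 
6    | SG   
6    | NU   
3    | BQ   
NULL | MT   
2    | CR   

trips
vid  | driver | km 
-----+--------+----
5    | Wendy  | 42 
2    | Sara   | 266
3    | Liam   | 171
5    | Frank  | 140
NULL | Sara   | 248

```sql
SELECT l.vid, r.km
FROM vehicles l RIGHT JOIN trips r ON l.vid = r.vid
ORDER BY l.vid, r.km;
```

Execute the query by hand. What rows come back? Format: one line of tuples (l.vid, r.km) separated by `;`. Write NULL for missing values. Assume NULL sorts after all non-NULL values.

RIGHT JOIN keeps every row from `trips`; unmatched rows get NULL for `vehicles`'s columns.
Matching on l.vid = r.vid. A NULL in a compared column never satisfies the condition.
Matched pairs: 5; unmatched r rows kept: 1.

(2, 266); (2, 266); (3, 171); (5, 42); (5, 140); (NULL, 248)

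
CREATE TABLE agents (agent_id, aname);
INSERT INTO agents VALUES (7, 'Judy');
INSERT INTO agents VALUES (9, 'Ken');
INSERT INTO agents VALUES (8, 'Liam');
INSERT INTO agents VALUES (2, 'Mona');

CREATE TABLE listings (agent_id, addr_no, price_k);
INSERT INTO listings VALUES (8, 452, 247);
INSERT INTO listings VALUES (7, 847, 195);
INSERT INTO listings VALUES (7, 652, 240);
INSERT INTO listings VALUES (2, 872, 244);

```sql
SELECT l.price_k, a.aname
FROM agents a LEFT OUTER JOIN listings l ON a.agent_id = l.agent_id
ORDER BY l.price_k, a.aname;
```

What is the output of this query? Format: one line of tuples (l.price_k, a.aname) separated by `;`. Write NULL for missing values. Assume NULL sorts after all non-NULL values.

LEFT JOIN keeps every row from `agents`; unmatched rows get NULL for `listings`'s columns.
Matching on a.agent_id = l.agent_id.
Matched pairs: 4; unmatched a rows kept: 1.

(195, Judy); (240, Judy); (244, Mona); (247, Liam); (NULL, Ken)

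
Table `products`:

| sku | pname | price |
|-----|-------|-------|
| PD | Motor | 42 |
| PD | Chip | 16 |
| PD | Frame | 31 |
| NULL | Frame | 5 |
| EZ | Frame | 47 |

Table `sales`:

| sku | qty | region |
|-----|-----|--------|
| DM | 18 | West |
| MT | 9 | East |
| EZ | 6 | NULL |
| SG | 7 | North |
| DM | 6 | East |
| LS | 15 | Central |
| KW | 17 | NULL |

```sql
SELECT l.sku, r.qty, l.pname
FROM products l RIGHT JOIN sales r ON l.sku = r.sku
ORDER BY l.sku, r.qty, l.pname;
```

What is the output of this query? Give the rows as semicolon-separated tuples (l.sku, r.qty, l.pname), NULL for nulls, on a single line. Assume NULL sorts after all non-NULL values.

(EZ, 6, Frame); (NULL, 6, NULL); (NULL, 7, NULL); (NULL, 9, NULL); (NULL, 15, NULL); (NULL, 17, NULL); (NULL, 18, NULL)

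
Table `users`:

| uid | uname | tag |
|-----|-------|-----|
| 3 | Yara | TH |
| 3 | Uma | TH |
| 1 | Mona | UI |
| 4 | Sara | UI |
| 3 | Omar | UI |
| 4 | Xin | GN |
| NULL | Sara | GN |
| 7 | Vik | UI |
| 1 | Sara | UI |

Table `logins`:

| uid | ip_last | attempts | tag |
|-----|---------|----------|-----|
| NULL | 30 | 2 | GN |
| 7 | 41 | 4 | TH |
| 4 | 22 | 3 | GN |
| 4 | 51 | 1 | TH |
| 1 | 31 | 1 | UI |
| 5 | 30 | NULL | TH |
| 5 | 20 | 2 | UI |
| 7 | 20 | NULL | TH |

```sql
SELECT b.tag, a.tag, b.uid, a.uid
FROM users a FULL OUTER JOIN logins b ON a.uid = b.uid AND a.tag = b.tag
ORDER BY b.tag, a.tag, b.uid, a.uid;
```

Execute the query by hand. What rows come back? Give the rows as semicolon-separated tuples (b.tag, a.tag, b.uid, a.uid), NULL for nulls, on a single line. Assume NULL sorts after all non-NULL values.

FULL OUTER JOIN keeps every row from both sides; unmatched rows get NULL for the other side's columns.
Matching on a.uid = b.uid AND a.tag = b.tag. A NULL in a compared column never satisfies the condition.
- a row (uid=3, tag=TH): no match → kept, b columns NULL.
- a row (uid=3, tag=TH): no match → kept, b columns NULL.
- a row (uid=1, tag=UI): matches 1 b row(s) → 1 output row(s).
- a row (uid=4, tag=UI): no match → kept, b columns NULL.
- a row (uid=3, tag=UI): no match → kept, b columns NULL.
- a row (uid=4, tag=GN): matches 1 b row(s) → 1 output row(s).
- a row (uid=NULL, tag=GN): no match → kept, b columns NULL.
- a row (uid=7, tag=UI): no match → kept, b columns NULL.
- a row (uid=1, tag=UI): matches 1 b row(s) → 1 output row(s).
- plus 6 unmatched b row(s), each kept with NULL a columns.

(GN, GN, 4, 4); (GN, NULL, NULL, NULL); (TH, NULL, 4, NULL); (TH, NULL, 5, NULL); (TH, NULL, 7, NULL); (TH, NULL, 7, NULL); (UI, UI, 1, 1); (UI, UI, 1, 1); (UI, NULL, 5, NULL); (NULL, GN, NULL, NULL); (NULL, TH, NULL, 3); (NULL, TH, NULL, 3); (NULL, UI, NULL, 3); (NULL, UI, NULL, 4); (NULL, UI, NULL, 7)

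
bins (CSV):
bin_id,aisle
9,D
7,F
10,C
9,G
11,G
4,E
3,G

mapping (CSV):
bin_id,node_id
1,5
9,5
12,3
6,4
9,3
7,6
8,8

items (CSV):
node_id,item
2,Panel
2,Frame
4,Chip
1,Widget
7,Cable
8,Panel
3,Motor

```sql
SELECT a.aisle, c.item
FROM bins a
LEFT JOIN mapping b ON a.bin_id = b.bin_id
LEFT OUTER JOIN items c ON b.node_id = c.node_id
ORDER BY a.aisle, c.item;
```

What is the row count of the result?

9

Joins associate left-to-right: bins LEFT JOIN mapping on bin_id gives 9 intermediate row(s).
Then LEFT JOIN `items c` on node_id: each of those 9 rows is kept; rows whose b.node_id has no match in c get NULL for c's columns.
Result: 9 row(s).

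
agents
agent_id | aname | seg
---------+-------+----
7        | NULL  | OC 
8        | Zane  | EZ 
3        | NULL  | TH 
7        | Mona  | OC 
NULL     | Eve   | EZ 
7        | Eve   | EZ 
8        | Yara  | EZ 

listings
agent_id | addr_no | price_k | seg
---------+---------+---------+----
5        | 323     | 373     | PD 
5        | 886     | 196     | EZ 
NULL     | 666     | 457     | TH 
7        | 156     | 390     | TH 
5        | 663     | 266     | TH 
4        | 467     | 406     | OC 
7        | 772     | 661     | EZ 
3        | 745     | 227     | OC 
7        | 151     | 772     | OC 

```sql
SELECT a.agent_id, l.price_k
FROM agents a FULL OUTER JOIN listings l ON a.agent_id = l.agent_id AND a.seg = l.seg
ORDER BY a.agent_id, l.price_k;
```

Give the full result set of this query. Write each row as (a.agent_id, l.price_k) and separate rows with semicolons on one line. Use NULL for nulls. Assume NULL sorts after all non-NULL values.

FULL OUTER JOIN keeps every row from both sides; unmatched rows get NULL for the other side's columns.
Matching on a.agent_id = l.agent_id AND a.seg = l.seg. A NULL in a compared column never satisfies the condition.
- agent_id=7, seg=OC: 1 matching l row(s), so 1 row(s) emitted.
- agent_id=8, seg=EZ: no l row matches, row kept with l columns NULL.
- agent_id=3, seg=TH: no l row matches, row kept with l columns NULL.
- agent_id=7, seg=OC: 1 matching l row(s), so 1 row(s) emitted.
- agent_id=NULL, seg=EZ: no l row matches, row kept with l columns NULL.
- agent_id=7, seg=EZ: 1 matching l row(s), so 1 row(s) emitted.
- agent_id=8, seg=EZ: no l row matches, row kept with l columns NULL.
- 7 l row(s) had no a match → kept, a columns NULL.

(3, NULL); (7, 661); (7, 772); (7, 772); (8, NULL); (8, NULL); (NULL, 196); (NULL, 227); (NULL, 266); (NULL, 373); (NULL, 390); (NULL, 406); (NULL, 457); (NULL, NULL)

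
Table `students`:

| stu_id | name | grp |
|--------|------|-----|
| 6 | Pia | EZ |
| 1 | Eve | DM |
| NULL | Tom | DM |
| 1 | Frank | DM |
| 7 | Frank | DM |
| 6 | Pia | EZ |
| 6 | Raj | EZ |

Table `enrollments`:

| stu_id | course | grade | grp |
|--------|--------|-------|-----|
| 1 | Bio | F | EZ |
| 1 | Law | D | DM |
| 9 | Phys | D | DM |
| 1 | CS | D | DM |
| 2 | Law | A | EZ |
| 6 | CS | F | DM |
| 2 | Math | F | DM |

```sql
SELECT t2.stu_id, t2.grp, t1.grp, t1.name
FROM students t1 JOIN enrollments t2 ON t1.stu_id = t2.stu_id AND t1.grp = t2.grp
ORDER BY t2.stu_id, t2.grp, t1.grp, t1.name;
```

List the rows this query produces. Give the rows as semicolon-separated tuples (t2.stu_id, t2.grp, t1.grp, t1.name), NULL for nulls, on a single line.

(1, DM, DM, Eve); (1, DM, DM, Eve); (1, DM, DM, Frank); (1, DM, DM, Frank)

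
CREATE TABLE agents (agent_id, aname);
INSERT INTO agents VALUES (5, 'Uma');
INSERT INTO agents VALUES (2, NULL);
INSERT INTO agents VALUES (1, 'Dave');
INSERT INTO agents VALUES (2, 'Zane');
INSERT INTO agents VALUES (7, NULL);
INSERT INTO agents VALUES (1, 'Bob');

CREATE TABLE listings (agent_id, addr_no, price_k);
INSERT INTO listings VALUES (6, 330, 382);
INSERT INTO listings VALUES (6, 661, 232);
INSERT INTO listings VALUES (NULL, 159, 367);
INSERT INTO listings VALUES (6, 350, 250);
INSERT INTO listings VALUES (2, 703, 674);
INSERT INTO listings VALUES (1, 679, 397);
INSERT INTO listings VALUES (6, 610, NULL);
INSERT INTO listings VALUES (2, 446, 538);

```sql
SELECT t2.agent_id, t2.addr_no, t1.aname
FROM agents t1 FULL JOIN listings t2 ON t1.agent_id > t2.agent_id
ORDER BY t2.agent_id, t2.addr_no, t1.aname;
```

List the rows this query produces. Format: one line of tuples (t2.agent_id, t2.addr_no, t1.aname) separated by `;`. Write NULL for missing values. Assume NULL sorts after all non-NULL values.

(1, 679, Uma); (1, 679, Zane); (1, 679, NULL); (1, 679, NULL); (2, 446, Uma); (2, 446, NULL); (2, 703, Uma); (2, 703, NULL); (6, 330, NULL); (6, 350, NULL); (6, 610, NULL); (6, 661, NULL); (NULL, 159, NULL); (NULL, NULL, Bob); (NULL, NULL, Dave)

FULL OUTER JOIN keeps every row from both sides; unmatched rows get NULL for the other side's columns.
Matching on t1.agent_id > t2.agent_id. A NULL in a compared column never satisfies the condition.
- t1[0] agent_id=5 → 3 match(es) in t2 → 3 row(s).
- t1[1] agent_id=2 → 1 match(es) in t2 → 1 row(s).
- t1[2] agent_id=1 → no match; kept with NULLs on the t2 side.
- t1[3] agent_id=2 → 1 match(es) in t2 → 1 row(s).
- t1[4] agent_id=7 → 7 match(es) in t2 → 7 row(s).
- t1[5] agent_id=1 → no match; kept with NULLs on the t2 side.
- 1 row(s) from t2 found no t1 partner → padded with NULL.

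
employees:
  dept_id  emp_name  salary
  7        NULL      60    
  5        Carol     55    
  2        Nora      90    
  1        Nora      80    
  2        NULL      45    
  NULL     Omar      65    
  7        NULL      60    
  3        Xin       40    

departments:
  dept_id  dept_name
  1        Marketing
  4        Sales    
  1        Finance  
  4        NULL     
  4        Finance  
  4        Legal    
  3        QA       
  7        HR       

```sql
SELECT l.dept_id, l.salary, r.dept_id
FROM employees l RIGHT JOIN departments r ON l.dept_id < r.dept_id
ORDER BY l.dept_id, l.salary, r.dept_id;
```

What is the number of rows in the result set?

26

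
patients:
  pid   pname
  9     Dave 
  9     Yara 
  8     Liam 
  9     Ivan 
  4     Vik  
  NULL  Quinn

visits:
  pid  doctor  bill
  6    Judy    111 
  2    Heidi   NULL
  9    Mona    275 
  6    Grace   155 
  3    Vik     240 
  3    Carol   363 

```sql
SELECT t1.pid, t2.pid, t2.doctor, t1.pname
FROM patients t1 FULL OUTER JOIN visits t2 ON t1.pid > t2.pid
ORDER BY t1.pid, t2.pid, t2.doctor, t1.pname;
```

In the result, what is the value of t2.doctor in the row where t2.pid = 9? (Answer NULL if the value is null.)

FULL OUTER JOIN keeps every row from both sides; unmatched rows get NULL for the other side's columns.
Matching on t1.pid > t2.pid. A NULL in a compared column never satisfies the condition.
- t1 (pid=9) pairs with 5 row(s) of t2.
- t1 (pid=9) pairs with 5 row(s) of t2.
- t1 (pid=8) pairs with 5 row(s) of t2.
- t1 (pid=9) pairs with 5 row(s) of t2.
- t1 (pid=4) pairs with 3 row(s) of t2.
- t1 (pid=NULL) has no partner → padded with NULL.
- 1 t2 row(s) had no t1 match → kept, t1 columns NULL.

Mona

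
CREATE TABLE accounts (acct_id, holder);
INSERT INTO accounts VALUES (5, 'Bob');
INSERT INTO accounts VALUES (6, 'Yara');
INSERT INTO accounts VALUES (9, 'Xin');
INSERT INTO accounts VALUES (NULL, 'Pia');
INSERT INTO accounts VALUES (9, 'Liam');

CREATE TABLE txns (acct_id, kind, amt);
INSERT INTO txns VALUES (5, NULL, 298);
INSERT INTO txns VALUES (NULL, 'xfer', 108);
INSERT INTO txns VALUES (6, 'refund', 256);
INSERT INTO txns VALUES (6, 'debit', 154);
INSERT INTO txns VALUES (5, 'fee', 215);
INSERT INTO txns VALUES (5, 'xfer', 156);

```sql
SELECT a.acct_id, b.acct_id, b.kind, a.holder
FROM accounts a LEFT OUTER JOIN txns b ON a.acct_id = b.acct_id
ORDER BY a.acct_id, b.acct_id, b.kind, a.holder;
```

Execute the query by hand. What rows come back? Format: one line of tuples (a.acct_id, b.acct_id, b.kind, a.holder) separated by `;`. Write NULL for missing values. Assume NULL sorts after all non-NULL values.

(5, 5, fee, Bob); (5, 5, xfer, Bob); (5, 5, NULL, Bob); (6, 6, debit, Yara); (6, 6, refund, Yara); (9, NULL, NULL, Liam); (9, NULL, NULL, Xin); (NULL, NULL, NULL, Pia)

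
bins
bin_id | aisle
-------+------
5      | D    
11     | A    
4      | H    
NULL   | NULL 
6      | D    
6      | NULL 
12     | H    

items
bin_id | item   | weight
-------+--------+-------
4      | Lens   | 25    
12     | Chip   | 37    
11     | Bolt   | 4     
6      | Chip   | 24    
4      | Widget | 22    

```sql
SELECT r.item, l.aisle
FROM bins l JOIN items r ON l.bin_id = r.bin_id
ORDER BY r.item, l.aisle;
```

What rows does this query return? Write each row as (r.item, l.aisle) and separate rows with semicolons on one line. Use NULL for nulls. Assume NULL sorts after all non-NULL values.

(Bolt, A); (Chip, D); (Chip, H); (Chip, NULL); (Lens, H); (Widget, H)

INNER JOIN keeps only pairs where the ON condition holds.
Matching on l.bin_id = r.bin_id. A NULL in a compared column never satisfies the condition.
- l (bin_id=5) has no partner → excluded.
- l (bin_id=11) pairs with 1 row(s) of r.
- l (bin_id=4) pairs with 2 row(s) of r.
- l (bin_id=NULL) has no partner → excluded.
- l (bin_id=6) pairs with 1 row(s) of r.
- l (bin_id=6) pairs with 1 row(s) of r.
- l (bin_id=12) pairs with 1 row(s) of r.
After projecting and ordering:
r.item | l.aisle
Bolt | A
Chip | D
Chip | H
Chip | NULL
Lens | H
Widget | H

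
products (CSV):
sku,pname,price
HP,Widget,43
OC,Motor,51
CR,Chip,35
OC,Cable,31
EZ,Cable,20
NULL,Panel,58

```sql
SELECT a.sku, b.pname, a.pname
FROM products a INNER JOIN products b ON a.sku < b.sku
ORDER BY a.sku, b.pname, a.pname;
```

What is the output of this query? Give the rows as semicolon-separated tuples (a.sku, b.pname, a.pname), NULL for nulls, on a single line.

INNER JOIN keeps only pairs where the ON condition holds.
Matching on a.sku < b.sku. A NULL in a compared column never satisfies the condition.
Matched pairs: 9.

(CR, Cable, Chip); (CR, Cable, Chip); (CR, Motor, Chip); (CR, Widget, Chip); (EZ, Cable, Cable); (EZ, Motor, Cable); (EZ, Widget, Cable); (HP, Cable, Widget); (HP, Motor, Widget)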